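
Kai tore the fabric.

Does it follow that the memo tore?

Nothing is said about any memo; only the fabric is affected.

no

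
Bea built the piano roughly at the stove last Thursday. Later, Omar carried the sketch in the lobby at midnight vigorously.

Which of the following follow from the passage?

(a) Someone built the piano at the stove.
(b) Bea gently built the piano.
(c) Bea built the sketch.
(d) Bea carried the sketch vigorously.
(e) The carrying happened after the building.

(a) Entailed — the original entails any weakening of itself; this just drops 'last Thursday', 'roughly' and generalizes the agent.
(b) Not entailed — 'gently' adds a manner not in (and inconsistent with) the original.
(c) Not entailed — Bea built the piano, not the sketch; the sketch belongs to the carrying event.
(d) Not entailed — the passage has Omar carrying the sketch, not Bea.
(e) Entailed — the narrative places the building before the carrying.

(a), (e)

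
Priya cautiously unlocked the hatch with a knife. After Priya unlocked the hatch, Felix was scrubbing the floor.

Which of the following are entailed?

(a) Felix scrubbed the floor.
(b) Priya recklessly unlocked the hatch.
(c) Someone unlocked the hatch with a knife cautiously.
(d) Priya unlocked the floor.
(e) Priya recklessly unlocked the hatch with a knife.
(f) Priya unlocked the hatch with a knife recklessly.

(a) Entailed — 'scrub' is an activity; 'was scrubbing' entails that some scrubbing happened, so 'scrubbed' holds.
(b) Not entailed — 'recklessly' adds a manner not in (and inconsistent with) the original.
(c) Entailed — this follows by dropping conjuncts from the unlocking event's description.
(d) Not entailed — Priya unlocked the hatch, not the floor; the floor belongs to the scrubbing event.
(e) Not entailed — 'recklessly' adds a manner not in (and inconsistent with) the original.
(f) Not entailed — 'recklessly' adds a manner not in (and inconsistent with) the original.

(a), (c)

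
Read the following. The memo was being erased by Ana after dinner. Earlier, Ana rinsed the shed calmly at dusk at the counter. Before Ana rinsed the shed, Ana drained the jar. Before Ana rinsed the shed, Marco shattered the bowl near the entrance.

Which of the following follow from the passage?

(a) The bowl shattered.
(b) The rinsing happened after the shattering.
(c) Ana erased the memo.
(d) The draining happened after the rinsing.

(a), (b)

(a) Entailed — 'Marco shattered the bowl' is causative; it entails the inchoative 'the bowl shattered'.
(b) Entailed — the narrative places the shattering before the rinsing.
(c) Not entailed — 'was erasing' is progressive on an accomplishment; it does not entail the completed 'erased'.
(d) Not entailed — the narrative places the draining before the rinsing, not after.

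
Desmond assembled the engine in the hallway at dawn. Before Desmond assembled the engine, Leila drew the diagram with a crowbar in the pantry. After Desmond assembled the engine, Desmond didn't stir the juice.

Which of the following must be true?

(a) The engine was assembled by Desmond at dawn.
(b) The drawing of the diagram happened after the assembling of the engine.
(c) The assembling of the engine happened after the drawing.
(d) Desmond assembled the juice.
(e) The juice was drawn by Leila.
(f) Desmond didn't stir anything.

(a) Entailed — the original entails any weakening of itself; this just drops 'in the hallway'.
(b) Not entailed — the narrative places the drawing before the assembling, not after.
(c) Entailed — the narrative places the drawing before the assembling.
(d) Not entailed — Desmond assembled the engine, not the juice; the juice belongs to the stirring event.
(e) Not entailed — Leila drew the diagram, not the juice; the juice belongs to the stirring event.
(f) Not entailed — the original only denies this specific event; Desmond may have stirred something else.

(a), (c)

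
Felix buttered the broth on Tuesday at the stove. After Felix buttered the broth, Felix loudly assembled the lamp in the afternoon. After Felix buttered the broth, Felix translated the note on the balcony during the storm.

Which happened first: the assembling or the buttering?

the buttering

The connectives place the buttering before the assembling.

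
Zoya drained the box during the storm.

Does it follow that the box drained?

yes

'Zoya drained the box' is the causative; it entails the inchoative 'the box drained'.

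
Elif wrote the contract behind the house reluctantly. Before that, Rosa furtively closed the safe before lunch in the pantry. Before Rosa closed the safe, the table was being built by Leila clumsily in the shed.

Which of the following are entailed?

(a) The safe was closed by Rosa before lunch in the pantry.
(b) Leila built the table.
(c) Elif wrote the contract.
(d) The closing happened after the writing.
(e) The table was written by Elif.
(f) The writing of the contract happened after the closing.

(a), (c), (f)

(a) Entailed — this follows by dropping conjuncts from the closing event's description.
(b) Not entailed — 'was building' is progressive on an accomplishment; it does not entail the completed 'built'.
(c) Entailed — the original entails any weakening of itself; this just drops 'reluctantly', 'behind the house'.
(d) Not entailed — the narrative places the closing before the writing, not after.
(e) Not entailed — Elif wrote the contract, not the table; the table belongs to the building event.
(f) Entailed — the narrative places the closing before the writing.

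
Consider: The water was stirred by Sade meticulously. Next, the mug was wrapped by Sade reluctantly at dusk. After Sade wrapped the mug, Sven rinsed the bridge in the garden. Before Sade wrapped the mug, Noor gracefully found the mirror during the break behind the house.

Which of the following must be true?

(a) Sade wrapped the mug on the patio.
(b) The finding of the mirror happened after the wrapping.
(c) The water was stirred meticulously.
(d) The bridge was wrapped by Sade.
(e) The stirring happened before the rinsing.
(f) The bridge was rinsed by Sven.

(c), (e), (f)

(a) Not entailed — 'on the patio' adds information not in the original event.
(b) Not entailed — the narrative places the finding before the wrapping, not after.
(c) Entailed — the original entails any weakening of itself; this just generalizes the agent.
(d) Not entailed — Sade wrapped the mug, not the bridge; the bridge belongs to the rinsing event.
(e) Entailed — the narrative places the stirring before the rinsing.
(f) Entailed — the original entails any weakening of itself; this just drops 'in the garden'.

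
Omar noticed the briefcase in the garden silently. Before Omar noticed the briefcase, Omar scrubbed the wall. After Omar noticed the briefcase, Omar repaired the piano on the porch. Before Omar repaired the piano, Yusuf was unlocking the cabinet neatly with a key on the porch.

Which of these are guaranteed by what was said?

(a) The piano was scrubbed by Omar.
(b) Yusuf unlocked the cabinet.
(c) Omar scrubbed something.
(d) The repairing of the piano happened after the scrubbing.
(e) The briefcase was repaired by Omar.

(a) Not entailed — Omar scrubbed the wall, not the piano; the piano belongs to the repairing event.
(b) Not entailed — 'was unlocking' is progressive on an accomplishment; it does not entail the completed 'unlocked'.
(c) Entailed — generalizing the patient leaves a sub-description the original still satisfies.
(d) Entailed — the narrative places the scrubbing before the repairing.
(e) Not entailed — Omar repaired the piano, not the briefcase; the briefcase belongs to the noticing event.

(c), (d)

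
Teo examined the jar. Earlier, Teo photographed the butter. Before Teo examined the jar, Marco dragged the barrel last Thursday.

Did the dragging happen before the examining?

The narrative orders the dragging before the examining.

yes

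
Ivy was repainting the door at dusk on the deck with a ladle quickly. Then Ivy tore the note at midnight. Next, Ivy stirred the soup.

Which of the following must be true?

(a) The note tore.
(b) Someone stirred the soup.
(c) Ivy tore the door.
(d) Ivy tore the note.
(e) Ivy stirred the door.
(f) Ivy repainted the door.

(a), (b), (d)

(a) Entailed — 'Ivy tore the note' is causative; it entails the inchoative 'the note tore'.
(b) Entailed — this follows by dropping conjuncts from the stirring event's description.
(c) Not entailed — Ivy tore the note, not the door; the door belongs to the repainting event.
(d) Entailed — this follows by dropping conjuncts from the tearing event's description.
(e) Not entailed — Ivy stirred the soup, not the door; the door belongs to the repainting event.
(f) Not entailed — 'was repainting' is progressive on an accomplishment; it does not entail the completed 'repainted'.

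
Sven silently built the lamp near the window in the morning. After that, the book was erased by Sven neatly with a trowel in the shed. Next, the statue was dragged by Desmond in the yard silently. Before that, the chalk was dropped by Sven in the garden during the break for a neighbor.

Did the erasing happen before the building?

The narrative orders the building before the erasing.

no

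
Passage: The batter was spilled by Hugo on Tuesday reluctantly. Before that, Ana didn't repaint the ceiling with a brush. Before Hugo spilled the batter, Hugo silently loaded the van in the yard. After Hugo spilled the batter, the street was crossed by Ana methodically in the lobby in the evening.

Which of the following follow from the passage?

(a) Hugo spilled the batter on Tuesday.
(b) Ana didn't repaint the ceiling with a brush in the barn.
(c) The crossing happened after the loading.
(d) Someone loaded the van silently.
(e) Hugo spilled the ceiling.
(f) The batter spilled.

(a) Entailed — every conjunct here is already in the original spilling event.
(b) Entailed — under negation, adding a further restriction is entailed: if no such repainting event occurred, none occurred in the barn either.
(c) Entailed — the narrative places the loading before the crossing.
(d) Entailed — the original entails any weakening of itself; this just drops 'in the yard' and generalizes the agent.
(e) Not entailed — Hugo spilled the batter, not the ceiling; the ceiling belongs to the repainting event.
(f) Entailed — 'Hugo spilled the batter' is causative; it entails the inchoative 'the batter spilled'.

(a), (b), (c), (d), (f)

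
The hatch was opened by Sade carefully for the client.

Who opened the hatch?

Sade

'Sade' marks the agent of the opening event.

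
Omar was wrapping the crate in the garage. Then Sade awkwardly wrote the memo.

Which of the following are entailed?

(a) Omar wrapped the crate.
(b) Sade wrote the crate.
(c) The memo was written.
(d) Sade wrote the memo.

(c), (d)

(a) Not entailed — 'was wrapping' is progressive on an accomplishment; it does not entail the completed 'wrapped'.
(b) Not entailed — Sade wrote the memo, not the crate; the crate belongs to the wrapping event.
(c) Entailed — the original entails any weakening of itself; this just drops 'awkwardly' and generalizes the agent.
(d) Entailed — the original entails any weakening of itself; this just drops 'awkwardly'.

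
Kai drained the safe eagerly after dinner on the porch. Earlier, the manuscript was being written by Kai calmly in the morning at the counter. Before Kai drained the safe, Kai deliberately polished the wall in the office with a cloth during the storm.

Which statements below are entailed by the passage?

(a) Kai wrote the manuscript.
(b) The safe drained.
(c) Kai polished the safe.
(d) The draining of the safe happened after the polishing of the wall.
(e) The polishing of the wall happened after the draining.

(a) Not entailed — 'was writing' is progressive on an accomplishment; it does not entail the completed 'wrote'.
(b) Entailed — 'Kai drained the safe' is causative; it entails the inchoative 'the safe drained'.
(c) Not entailed — Kai polished the wall, not the safe; the safe belongs to the draining event.
(d) Entailed — the narrative places the polishing before the draining.
(e) Not entailed — the narrative places the polishing before the draining, not after.

(b), (d)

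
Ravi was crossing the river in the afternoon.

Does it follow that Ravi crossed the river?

'was crossing' is progressive; for an accomplishment like 'cross the river', it doesn't entail completion.

no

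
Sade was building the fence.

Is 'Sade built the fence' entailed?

no

'was building' is progressive; for an accomplishment like 'build the fence', it doesn't entail completion.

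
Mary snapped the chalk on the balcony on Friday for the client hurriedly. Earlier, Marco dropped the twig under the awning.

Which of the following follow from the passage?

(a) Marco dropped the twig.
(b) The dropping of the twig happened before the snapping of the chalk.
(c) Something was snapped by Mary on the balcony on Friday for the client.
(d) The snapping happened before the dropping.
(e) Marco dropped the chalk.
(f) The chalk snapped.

(a) Entailed — every conjunct here is already in the original dropping event.
(b) Entailed — the narrative places the dropping before the snapping.
(c) Entailed — this follows by dropping conjuncts from the snapping event's description.
(d) Not entailed — the narrative places the dropping before the snapping, not after.
(e) Not entailed — Marco dropped the twig, not the chalk; the chalk belongs to the snapping event.
(f) Entailed — 'Mary snapped the chalk' is causative; it entails the inchoative 'the chalk snapped'.

(a), (b), (c), (f)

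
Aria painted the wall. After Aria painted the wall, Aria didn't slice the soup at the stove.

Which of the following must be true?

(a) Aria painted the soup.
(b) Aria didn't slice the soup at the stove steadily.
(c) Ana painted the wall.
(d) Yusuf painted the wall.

(b)

(a) Not entailed — Aria painted the wall, not the soup; the soup belongs to the slicing event.
(b) Entailed — under negation, adding a further restriction is entailed: if no such slicing event occurred, none occurred steadily either.
(c) Not entailed — the passage has Aria painting the wall, not Ana.
(d) Not entailed — the passage has Aria painting the wall, not Yusuf.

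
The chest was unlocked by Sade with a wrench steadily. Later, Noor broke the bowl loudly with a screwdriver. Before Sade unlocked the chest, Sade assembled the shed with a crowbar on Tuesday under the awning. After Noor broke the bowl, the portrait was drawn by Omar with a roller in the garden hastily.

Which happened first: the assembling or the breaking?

the assembling

The connectives place the assembling before the breaking.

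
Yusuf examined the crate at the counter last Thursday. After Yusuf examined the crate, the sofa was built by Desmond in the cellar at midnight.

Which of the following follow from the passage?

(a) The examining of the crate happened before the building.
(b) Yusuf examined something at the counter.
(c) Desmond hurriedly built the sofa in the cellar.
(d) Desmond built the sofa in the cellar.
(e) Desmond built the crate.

(a) Entailed — the narrative places the examining before the building.
(b) Entailed — the original entails any weakening of itself; this just drops 'last Thursday' and generalizes the patient.
(c) Not entailed — 'hurriedly' adds information not in the original event.
(d) Entailed — the original entails any weakening of itself; this just drops 'at midnight'.
(e) Not entailed — Desmond built the sofa, not the crate; the crate belongs to the examining event.

(a), (b), (d)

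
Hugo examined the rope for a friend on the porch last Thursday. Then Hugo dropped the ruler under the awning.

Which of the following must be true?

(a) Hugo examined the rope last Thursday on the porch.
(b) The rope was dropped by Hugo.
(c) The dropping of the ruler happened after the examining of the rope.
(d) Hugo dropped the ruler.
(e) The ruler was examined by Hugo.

(a), (c), (d)

(a) Entailed — this follows by dropping conjuncts from the examining event's description.
(b) Not entailed — Hugo dropped the ruler, not the rope; the rope belongs to the examining event.
(c) Entailed — the narrative places the examining before the dropping.
(d) Entailed — dropping 'under the awning' leaves a sub-description the original still satisfies.
(e) Not entailed — Hugo examined the rope, not the ruler; the ruler belongs to the dropping event.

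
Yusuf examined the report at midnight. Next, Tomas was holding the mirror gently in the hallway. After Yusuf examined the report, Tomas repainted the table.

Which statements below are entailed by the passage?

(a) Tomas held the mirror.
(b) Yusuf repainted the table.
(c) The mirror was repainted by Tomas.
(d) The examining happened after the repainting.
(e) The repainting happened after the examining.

(a) Entailed — 'hold' is an activity; 'was holding' entails that some holding happened, so 'held' holds.
(b) Not entailed — the passage has Tomas repainting the table, not Yusuf.
(c) Not entailed — Tomas repainted the table, not the mirror; the mirror belongs to the holding event.
(d) Not entailed — the narrative places the examining before the repainting, not after.
(e) Entailed — the narrative places the examining before the repainting.

(a), (e)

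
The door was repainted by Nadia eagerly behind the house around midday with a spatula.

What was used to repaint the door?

a spatula

'with a spatula' marks the instrument of the repainting event.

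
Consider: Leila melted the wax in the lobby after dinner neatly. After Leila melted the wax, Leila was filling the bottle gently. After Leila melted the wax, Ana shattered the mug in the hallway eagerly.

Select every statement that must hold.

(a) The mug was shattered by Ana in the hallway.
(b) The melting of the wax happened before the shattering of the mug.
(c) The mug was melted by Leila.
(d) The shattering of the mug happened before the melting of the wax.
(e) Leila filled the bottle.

(a), (b)

(a) Entailed — the original entails any weakening of itself; this just drops 'eagerly'.
(b) Entailed — the narrative places the melting before the shattering.
(c) Not entailed — Leila melted the wax, not the mug; the mug belongs to the shattering event.
(d) Not entailed — the narrative places the melting before the shattering, not after.
(e) Not entailed — 'was filling' is progressive on an accomplishment; it does not entail the completed 'filled'.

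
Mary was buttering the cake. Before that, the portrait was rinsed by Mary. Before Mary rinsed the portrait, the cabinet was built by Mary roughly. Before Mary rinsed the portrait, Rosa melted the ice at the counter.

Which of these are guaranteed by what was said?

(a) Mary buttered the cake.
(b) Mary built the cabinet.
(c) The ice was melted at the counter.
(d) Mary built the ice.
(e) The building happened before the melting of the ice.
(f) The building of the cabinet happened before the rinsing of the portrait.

(a) Not entailed — 'was buttering' is progressive on an accomplishment; it does not entail the completed 'buttered'.
(b) Entailed — this follows by dropping conjuncts from the building event's description.
(c) Entailed — this follows by dropping conjuncts from the melting event's description.
(d) Not entailed — Mary built the cabinet, not the ice; the ice belongs to the melting event.
(e) Not entailed — the narrative doesn't order the building relative to the melting.
(f) Entailed — the narrative places the building before the rinsing.

(b), (c), (f)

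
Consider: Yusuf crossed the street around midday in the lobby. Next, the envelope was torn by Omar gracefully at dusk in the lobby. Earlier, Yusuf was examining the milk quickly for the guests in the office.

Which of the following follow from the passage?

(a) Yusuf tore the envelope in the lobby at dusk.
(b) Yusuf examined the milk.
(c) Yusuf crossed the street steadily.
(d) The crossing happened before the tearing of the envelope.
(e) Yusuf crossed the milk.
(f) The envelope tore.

(b), (d), (f)

(a) Not entailed — the passage has Omar tearing the envelope, not Yusuf.
(b) Entailed — 'examine' is an activity; 'was examining' entails that some examining happened, so 'examined' holds.
(c) Not entailed — 'steadily' adds information not in the original event.
(d) Entailed — the narrative places the crossing before the tearing.
(e) Not entailed — Yusuf crossed the street, not the milk; the milk belongs to the examining event.
(f) Entailed — 'Omar tore the envelope' is causative; it entails the inchoative 'the envelope tore'.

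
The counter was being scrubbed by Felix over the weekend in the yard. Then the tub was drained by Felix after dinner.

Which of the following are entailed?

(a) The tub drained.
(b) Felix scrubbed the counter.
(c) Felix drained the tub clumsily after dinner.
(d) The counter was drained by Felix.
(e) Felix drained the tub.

(a) Entailed — 'Felix drained the tub' is causative; it entails the inchoative 'the tub drained'.
(b) Entailed — 'scrub' is an activity; 'was scrubbing' entails that some scrubbing happened, so 'scrubbed' holds.
(c) Not entailed — 'clumsily' adds information not in the original event.
(d) Not entailed — Felix drained the tub, not the counter; the counter belongs to the scrubbing event.
(e) Entailed — dropping 'after dinner' leaves a sub-description the original still satisfies.

(a), (b), (e)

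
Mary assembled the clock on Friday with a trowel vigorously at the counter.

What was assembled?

'the clock' marks the patient of the assembling event.

the clock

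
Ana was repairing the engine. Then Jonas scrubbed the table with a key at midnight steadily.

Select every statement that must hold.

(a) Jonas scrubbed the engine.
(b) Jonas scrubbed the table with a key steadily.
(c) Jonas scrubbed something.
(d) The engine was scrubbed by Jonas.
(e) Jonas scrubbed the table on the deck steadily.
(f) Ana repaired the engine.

(b), (c)

(a) Not entailed — Jonas scrubbed the table, not the engine; the engine belongs to the repairing event.
(b) Entailed — this follows by dropping conjuncts from the scrubbing event's description.
(c) Entailed — the original entails any weakening of itself; this just drops 'steadily', 'at midnight', 'with a key' and generalizes the patient.
(d) Not entailed — Jonas scrubbed the table, not the engine; the engine belongs to the repairing event.
(e) Not entailed — 'on the deck' adds information not in the original event.
(f) Not entailed — 'was repairing' is progressive on an accomplishment; it does not entail the completed 'repaired'.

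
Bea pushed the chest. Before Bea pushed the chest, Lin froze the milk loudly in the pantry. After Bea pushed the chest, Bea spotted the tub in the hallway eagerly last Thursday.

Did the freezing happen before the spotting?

The narrative orders the freezing before the spotting.

yes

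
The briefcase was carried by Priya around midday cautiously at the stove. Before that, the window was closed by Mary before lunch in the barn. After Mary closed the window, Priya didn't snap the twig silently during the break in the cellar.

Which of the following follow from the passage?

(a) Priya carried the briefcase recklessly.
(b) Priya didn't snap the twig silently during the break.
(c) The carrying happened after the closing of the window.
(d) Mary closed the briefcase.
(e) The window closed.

(a) Not entailed — 'recklessly' adds a manner not in (and inconsistent with) the original.
(b) Not entailed — dropping 'in the cellar' under negation is not valid — the original leaves open that Priya snapped the twig some other way.
(c) Entailed — the narrative places the closing before the carrying.
(d) Not entailed — Mary closed the window, not the briefcase; the briefcase belongs to the carrying event.
(e) Entailed — 'Mary closed the window' is causative; it entails the inchoative 'the window closed'.

(c), (e)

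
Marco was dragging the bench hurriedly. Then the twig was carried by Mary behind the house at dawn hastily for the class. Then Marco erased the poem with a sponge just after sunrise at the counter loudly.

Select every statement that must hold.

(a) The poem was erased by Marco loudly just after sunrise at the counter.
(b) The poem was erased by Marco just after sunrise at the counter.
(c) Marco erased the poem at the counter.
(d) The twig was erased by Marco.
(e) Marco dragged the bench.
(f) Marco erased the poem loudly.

(a), (b), (c), (e), (f)

(a) Entailed — this follows by dropping conjuncts from the erasing event's description.
(b) Entailed — this follows by dropping conjuncts from the erasing event's description.
(c) Entailed — this follows by dropping conjuncts from the erasing event's description.
(d) Not entailed — Marco erased the poem, not the twig; the twig belongs to the carrying event.
(e) Entailed — 'drag' is an activity; 'was dragging' entails that some dragging happened, so 'dragged' holds.
(f) Entailed — this follows by dropping conjuncts from the erasing event's description.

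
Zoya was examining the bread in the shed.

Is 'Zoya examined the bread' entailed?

'examine' is atelic; if Zoya was examining the bread, then Zoya examined the bread (for some time).

yes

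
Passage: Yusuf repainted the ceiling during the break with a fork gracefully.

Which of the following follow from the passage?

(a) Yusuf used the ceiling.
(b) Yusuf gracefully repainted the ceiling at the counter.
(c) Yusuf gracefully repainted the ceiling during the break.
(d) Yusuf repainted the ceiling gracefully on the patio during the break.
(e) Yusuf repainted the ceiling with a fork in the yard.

(c)

(a) Not entailed — the ceiling is the patient, not an instrument — Yusuf used a fork.
(b) Not entailed — 'at the counter' adds information not in the original event.
(c) Entailed — every conjunct here is already in the original repainting event.
(d) Not entailed — 'on the patio' adds information not in the original event.
(e) Not entailed — 'in the yard' adds information not in the original event.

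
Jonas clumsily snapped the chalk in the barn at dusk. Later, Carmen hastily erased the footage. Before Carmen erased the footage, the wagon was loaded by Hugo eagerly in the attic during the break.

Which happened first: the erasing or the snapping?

The connectives place the snapping before the erasing.

the snapping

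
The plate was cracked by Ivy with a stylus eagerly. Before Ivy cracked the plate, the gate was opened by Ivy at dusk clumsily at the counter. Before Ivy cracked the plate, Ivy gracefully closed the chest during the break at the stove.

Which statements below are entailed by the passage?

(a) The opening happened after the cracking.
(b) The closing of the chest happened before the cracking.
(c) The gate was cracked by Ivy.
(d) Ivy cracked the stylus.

(b)

(a) Not entailed — the narrative places the opening before the cracking, not after.
(b) Entailed — the narrative places the closing before the cracking.
(c) Not entailed — Ivy cracked the plate, not the gate; the gate belongs to the opening event.
(d) Not entailed — the stylus is the instrument, not what was cracked.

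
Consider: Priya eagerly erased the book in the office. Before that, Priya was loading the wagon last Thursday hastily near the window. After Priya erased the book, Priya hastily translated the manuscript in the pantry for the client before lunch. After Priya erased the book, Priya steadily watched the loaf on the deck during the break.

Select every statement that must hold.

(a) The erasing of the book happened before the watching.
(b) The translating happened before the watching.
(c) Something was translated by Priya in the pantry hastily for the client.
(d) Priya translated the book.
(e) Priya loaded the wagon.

(a), (c)

(a) Entailed — the narrative places the erasing before the watching.
(b) Not entailed — the narrative doesn't order the translating relative to the watching.
(c) Entailed — this follows by dropping conjuncts from the translating event's description.
(d) Not entailed — Priya translated the manuscript, not the book; the book belongs to the erasing event.
(e) Not entailed — 'was loading' is progressive on an accomplishment; it does not entail the completed 'loaded'.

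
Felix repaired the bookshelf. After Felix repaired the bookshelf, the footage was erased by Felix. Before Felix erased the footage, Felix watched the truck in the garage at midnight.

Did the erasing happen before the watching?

The narrative orders the watching before the erasing.

no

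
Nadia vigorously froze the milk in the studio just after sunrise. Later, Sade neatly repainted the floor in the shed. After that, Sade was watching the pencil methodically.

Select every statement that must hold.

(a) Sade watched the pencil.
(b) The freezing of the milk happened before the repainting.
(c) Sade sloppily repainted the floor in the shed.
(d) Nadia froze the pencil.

(a) Entailed — 'watch' is an activity; 'was watching' entails that some watching happened, so 'watched' holds.
(b) Entailed — the narrative places the freezing before the repainting.
(c) Not entailed — 'sloppily' adds a manner not in (and inconsistent with) the original.
(d) Not entailed — Nadia froze the milk, not the pencil; the pencil belongs to the watching event.

(a), (b)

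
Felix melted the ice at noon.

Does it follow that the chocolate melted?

no

Nothing is said about any chocolate; only the ice is affected.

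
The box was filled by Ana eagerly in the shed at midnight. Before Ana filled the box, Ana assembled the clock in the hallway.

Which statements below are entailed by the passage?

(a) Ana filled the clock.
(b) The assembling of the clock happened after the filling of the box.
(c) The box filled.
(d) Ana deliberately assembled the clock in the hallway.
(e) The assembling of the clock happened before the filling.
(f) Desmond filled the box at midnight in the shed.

(c), (e)

(a) Not entailed — Ana filled the box, not the clock; the clock belongs to the assembling event.
(b) Not entailed — the narrative places the assembling before the filling, not after.
(c) Entailed — 'Ana filled the box' is causative; it entails the inchoative 'the box filled'.
(d) Not entailed — 'deliberately' adds information not in the original event.
(e) Entailed — the narrative places the assembling before the filling.
(f) Not entailed — the passage has Ana filling the box, not Desmond.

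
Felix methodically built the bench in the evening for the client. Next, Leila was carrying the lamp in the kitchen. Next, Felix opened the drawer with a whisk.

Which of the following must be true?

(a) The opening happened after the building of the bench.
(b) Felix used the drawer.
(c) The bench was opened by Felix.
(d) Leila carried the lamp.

(a), (d)

(a) Entailed — the narrative places the building before the opening.
(b) Not entailed — the drawer is the patient, not an instrument — Felix used a whisk.
(c) Not entailed — Felix opened the drawer, not the bench; the bench belongs to the building event.
(d) Entailed — 'carry' is an activity; 'was carrying' entails that some carrying happened, so 'carried' holds.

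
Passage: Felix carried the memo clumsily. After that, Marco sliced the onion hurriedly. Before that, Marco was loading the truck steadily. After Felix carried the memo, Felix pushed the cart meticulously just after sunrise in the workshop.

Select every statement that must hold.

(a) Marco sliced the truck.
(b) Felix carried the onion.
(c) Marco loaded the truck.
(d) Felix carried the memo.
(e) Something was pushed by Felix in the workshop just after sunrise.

(a) Not entailed — Marco sliced the onion, not the truck; the truck belongs to the loading event.
(b) Not entailed — Felix carried the memo, not the onion; the onion belongs to the slicing event.
(c) Not entailed — 'was loading' is progressive on an accomplishment; it does not entail the completed 'loaded'.
(d) Entailed — this follows by dropping conjuncts from the carrying event's description.
(e) Entailed — the original entails any weakening of itself; this just drops 'meticulously' and generalizes the patient.

(d), (e)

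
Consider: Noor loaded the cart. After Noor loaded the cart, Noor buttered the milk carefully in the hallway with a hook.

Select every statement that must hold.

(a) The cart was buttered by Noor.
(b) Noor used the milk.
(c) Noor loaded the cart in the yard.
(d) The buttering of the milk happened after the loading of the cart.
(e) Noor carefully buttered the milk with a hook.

(a) Not entailed — Noor buttered the milk, not the cart; the cart belongs to the loading event.
(b) Not entailed — the milk is the patient, not an instrument — Noor used a hook.
(c) Not entailed — 'in the yard' adds information not in the original event.
(d) Entailed — the narrative places the loading before the buttering.
(e) Entailed — every conjunct here is already in the original buttering event.

(d), (e)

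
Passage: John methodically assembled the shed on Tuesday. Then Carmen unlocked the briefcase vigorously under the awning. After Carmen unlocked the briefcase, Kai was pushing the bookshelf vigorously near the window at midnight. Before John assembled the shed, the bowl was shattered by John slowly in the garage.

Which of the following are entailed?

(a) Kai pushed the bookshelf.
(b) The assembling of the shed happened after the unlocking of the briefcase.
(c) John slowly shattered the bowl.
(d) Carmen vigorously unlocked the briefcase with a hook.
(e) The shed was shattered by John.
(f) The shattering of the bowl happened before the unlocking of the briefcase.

(a) Entailed — 'push' is an activity; 'was pushing' entails that some pushing happened, so 'pushed' holds.
(b) Not entailed — the narrative places the assembling before the unlocking, not after.
(c) Entailed — the original entails any weakening of itself; this just drops 'in the garage'.
(d) Not entailed — 'with a hook' adds information not in the original event.
(e) Not entailed — John shattered the bowl, not the shed; the shed belongs to the assembling event.
(f) Entailed — the narrative places the shattering before the unlocking.

(a), (c), (f)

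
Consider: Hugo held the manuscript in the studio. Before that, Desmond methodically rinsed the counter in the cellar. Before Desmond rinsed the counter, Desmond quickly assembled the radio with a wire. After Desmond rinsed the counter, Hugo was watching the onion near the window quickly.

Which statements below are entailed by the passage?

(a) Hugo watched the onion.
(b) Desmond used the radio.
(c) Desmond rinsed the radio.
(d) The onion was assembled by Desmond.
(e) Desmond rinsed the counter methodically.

(a) Entailed — 'watch' is an activity; 'was watching' entails that some watching happened, so 'watched' holds.
(b) Not entailed — the radio is the patient, not an instrument — Desmond used a wire.
(c) Not entailed — Desmond rinsed the counter, not the radio; the radio belongs to the assembling event.
(d) Not entailed — Desmond assembled the radio, not the onion; the onion belongs to the watching event.
(e) Entailed — dropping 'in the cellar' leaves a sub-description the original still satisfies.

(a), (e)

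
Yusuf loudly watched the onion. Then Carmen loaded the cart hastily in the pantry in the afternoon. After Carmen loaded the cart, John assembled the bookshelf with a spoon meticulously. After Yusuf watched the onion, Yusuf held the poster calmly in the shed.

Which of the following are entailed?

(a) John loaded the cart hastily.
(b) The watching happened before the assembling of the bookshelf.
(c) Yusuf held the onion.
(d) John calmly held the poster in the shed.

(b)

(a) Not entailed — the passage has Carmen loading the cart, not John.
(b) Entailed — the narrative places the watching before the assembling.
(c) Not entailed — Yusuf held the poster, not the onion; the onion belongs to the watching event.
(d) Not entailed — the passage has Yusuf holding the poster, not John.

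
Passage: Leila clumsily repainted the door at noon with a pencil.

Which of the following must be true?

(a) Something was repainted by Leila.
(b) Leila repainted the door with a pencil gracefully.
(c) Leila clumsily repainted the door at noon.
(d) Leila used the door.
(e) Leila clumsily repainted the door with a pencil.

(a), (c), (e)

(a) Entailed — dropping 'at noon', 'clumsily', 'with a pencil' and generalizing the patient leaves a sub-description the original still satisfies.
(b) Not entailed — 'gracefully' adds a manner not in (and inconsistent with) the original.
(c) Entailed — this follows by dropping conjuncts from the repainting event's description.
(d) Not entailed — the door is the patient, not an instrument — Leila used a pencil.
(e) Entailed — the original entails any weakening of itself; this just drops 'at noon'.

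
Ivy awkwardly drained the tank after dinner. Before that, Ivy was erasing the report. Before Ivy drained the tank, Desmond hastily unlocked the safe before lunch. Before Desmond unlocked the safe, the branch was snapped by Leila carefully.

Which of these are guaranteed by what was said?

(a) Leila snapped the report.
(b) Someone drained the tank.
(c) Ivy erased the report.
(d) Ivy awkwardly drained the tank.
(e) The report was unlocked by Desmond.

(a) Not entailed — Leila snapped the branch, not the report; the report belongs to the erasing event.
(b) Entailed — every conjunct here is already in the original draining event.
(c) Not entailed — 'was erasing' is progressive on an accomplishment; it does not entail the completed 'erased'.
(d) Entailed — this follows by dropping conjuncts from the draining event's description.
(e) Not entailed — Desmond unlocked the safe, not the report; the report belongs to the erasing event.

(b), (d)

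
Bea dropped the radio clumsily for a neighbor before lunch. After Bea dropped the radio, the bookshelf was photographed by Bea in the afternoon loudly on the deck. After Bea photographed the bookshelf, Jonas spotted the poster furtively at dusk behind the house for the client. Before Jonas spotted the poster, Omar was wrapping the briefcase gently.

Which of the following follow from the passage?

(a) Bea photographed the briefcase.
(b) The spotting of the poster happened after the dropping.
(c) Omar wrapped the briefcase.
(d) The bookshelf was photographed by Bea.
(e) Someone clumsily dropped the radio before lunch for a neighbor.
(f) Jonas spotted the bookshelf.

(b), (d), (e)

(a) Not entailed — Bea photographed the bookshelf, not the briefcase; the briefcase belongs to the wrapping event.
(b) Entailed — the narrative places the dropping before the spotting.
(c) Not entailed — 'was wrapping' is progressive on an accomplishment; it does not entail the completed 'wrapped'.
(d) Entailed — every conjunct here is already in the original photographing event.
(e) Entailed — generalizing the agent leaves a sub-description the original still satisfies.
(f) Not entailed — Jonas spotted the poster, not the bookshelf; the bookshelf belongs to the photographing event.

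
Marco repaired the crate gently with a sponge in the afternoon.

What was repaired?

the crate

'the crate' marks the patient of the repairing event.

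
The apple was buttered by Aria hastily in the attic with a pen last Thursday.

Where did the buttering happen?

in the attic

'in the attic' marks the location of the buttering event.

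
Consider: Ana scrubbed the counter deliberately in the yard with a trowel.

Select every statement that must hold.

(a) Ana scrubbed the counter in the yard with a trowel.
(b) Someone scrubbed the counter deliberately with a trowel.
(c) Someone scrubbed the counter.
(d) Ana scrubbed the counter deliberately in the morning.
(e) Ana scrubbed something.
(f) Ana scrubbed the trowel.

(a), (b), (c), (e)

(a) Entailed — dropping 'deliberately' leaves a sub-description the original still satisfies.
(b) Entailed — every conjunct here is already in the original scrubbing event.
(c) Entailed — the original entails any weakening of itself; this just drops 'in the yard', 'with a trowel', 'deliberately' and generalizes the agent.
(d) Not entailed — 'in the morning' adds information not in the original event.
(e) Entailed — every conjunct here is already in the original scrubbing event.
(f) Not entailed — the trowel is the instrument, not what was scrubbed.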